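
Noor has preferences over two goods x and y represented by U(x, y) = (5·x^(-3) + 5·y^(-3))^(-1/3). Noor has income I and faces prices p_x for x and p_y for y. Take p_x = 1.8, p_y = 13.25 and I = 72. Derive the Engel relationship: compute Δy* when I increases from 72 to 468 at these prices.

MRS = MU_x/MU_y = (y/x)^(4). Set equal to p_x/p_y.
Hence y/x = (p_x/p_y)^(1/(4)), i.e. raised to the 0.25 power.
Substitute y = (y/x)·x into the budget: x* = I/(p_x + p_y·(y/x)).
Numerically y/x = 0.607105, so x* = 72/(1.8 + 13.25·0.607105) = 7.314 and y* = 0.607105·7.314 = 4.4404.
At I' = 468: y* = 28.8624. Change: 28.8624 − 4.4404 = 24.422.

Δy* = 24.422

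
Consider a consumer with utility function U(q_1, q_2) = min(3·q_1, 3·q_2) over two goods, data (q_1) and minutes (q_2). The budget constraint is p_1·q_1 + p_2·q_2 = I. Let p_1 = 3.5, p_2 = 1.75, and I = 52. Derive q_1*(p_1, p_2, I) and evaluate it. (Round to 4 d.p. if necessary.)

With perfect complements, no substitution: consume in ratio q_1:q_2 = 3:3.
Budget: p_1·q_1 + p_2·q_1 = I, so (3·p_1 + 3·p_2)·q_1 = 3·I.
Demand: q_1*(p_1,p_2,I) = 3·I/(3·p_1 + 3·p_2), q_2* = 3·I/(3·p_1 + 3·p_2).
Here 3·3.5 + 3·1.75 = 15.75, giving q_1* = 9.9048.

q_1* = 9.9048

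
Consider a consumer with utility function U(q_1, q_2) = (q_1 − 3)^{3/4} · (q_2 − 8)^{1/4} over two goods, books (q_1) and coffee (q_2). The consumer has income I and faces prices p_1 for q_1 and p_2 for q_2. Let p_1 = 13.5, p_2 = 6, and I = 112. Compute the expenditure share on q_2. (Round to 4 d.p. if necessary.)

share on q_2 = 0.481

Let q_1' = q_1−3, q_2' = q_2−8. MRS = 3·q_2'/q_1' = p_1/p_2.
Substituting into the budget: q_1* = 3 + 0.75·(I − 3·p_1 − 8·p_2)/p_1, and q_2* = 8 + 0.25·(…)/p_2.
Discretionary income = 112 − 3·13.5 − 8·6 = 23.5; q_1* = 3 + 0.75·23.5/13.5 = 4.3056; q_2* = 8 + 0.25·23.5/6 = 8.9792.
Expenditure on q_2: 6·8.9792 = 53.875; share = 0.481.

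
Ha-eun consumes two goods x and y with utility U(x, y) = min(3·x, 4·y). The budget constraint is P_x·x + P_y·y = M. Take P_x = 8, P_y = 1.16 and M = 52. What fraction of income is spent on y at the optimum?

share on y = 0.0981

Leontief preferences: the optimum is at the kink where x/4 = y/3, i.e. y = (3/4)·x.
Budget: P_x·x + P_y·(3/4)·x = M, so (4·P_x + 3·P_y)·x = 4·M.
Demand: x*(P_x,P_y,M) = 4·M/(4·P_x + 3·P_y), y* = 3·M/(4·P_x + 3·P_y).
Here 4·8 + 3·1.16 = 35.48, giving x* = 5.8625 and y* = 4.3968.
Expenditure on y: 1.16·4.3968 = 5.1003; share = 0.0981.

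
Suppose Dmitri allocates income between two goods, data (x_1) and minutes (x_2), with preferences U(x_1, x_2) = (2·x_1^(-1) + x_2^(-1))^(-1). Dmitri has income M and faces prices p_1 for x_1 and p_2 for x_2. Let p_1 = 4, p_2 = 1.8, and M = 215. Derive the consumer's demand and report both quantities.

x_1* = 36.457, x_2* = 38.429

MU_x_1 ∝ 2·x_1^(-2), MU_x_2 ∝ x_2^(-2), so MRS = 2·(x_2/x_1)^(2) = p_1/p_2.
Solve for the ratio: x_2/x_1 = [(1/2)·p_1/p_2]^(0.5).
With the ratio pinned down, the budget gives x_1* = M/(p_1 + p_2·(x_2/x_1)) and x_2* = (x_2/x_1)·x_1*.
Numerically x_2/x_1 = 1.054093, so x_1* = 215/(4 + 1.8·1.054093) = 36.457 and x_2* = 1.054093·36.457 = 38.429.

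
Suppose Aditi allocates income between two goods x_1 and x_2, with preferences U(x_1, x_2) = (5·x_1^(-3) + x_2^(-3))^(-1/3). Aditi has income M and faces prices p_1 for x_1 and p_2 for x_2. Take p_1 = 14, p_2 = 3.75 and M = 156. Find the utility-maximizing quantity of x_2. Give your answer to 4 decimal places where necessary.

MRS = MU_x_1/MU_x_2 = 5·(x_2/x_1)^(4). Set equal to p_1/p_2.
Solve for the ratio: x_2/x_1 = [(1/5)·p_1/p_2]^(0.25).
With the ratio pinned down, the budget gives x_1* = M/(p_1 + p_2·(x_2/x_1)) and x_2* = (x_2/x_1)·x_1*.
Numerically x_2/x_1 = 0.929569, so x_1* = 156/(14 + 3.75·0.929569) = 8.9215 and x_2* = 0.929569·8.9215 = 8.2931.

x_2* = 8.2931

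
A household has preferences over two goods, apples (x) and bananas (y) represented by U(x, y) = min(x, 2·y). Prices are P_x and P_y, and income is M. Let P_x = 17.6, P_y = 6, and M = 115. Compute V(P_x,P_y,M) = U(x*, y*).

With perfect complements, no substitution: consume in ratio x:y = 2:1.
Budget: P_x·x + P_y·(1/2)·x = M, so (2·P_x + P_y)·x = 2·M.
Demand: x*(P_x,P_y,M) = 2·M/(2·P_x + P_y), y* = M/(2·P_x + P_y).
Here 2·17.6 + 6 = 41.2, giving x* = 5.5825 and y* = 2.7913.
Utility at the optimum: U(5.5825, 2.7913) = 5.5825.

V = 5.5825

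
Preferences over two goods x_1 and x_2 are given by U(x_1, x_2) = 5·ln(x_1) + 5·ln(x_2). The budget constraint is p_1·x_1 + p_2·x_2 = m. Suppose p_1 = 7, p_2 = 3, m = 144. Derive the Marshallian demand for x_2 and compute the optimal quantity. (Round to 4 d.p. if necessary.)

x_2* = 24

Demand: x_1*(p_1,p_2,m) = 0.5·m/p_1 and x_2* = 0.5·m/p_2.
At p_1=7, p_2=3, m=144: x_2* = 0.5·144/3 = 24.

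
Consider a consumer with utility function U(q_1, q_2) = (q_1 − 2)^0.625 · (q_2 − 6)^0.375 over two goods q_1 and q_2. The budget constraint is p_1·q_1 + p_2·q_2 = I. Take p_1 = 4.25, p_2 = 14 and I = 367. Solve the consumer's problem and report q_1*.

q_1* = 42.3676

After buying the subsistence bundle (2, 6), a share 0.625 of the remaining income goes to q_1: q_1* = 2 + 0.625·(I − 2p_1 − 6p_2)/p_1.
Discretionary income = 367 − 2·4.25 − 6·14 = 274.5; q_1* = 2 + 0.625·274.5/4.25 = 42.3676.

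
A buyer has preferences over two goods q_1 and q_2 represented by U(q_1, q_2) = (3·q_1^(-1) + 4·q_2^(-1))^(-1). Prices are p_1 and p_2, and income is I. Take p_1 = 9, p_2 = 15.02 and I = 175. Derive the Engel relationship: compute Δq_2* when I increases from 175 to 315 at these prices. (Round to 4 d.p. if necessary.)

Numerically q_2/q_1 = 0.893832, so q_1* = 175/(9 + 15.02·0.893832) = 7.8037 and q_2* = 0.893832·7.8037 = 6.9752.
At I' = 315: q_2* = 12.5553. Change: 12.5553 − 6.9752 = 5.5801.

Δq_2* = 5.5801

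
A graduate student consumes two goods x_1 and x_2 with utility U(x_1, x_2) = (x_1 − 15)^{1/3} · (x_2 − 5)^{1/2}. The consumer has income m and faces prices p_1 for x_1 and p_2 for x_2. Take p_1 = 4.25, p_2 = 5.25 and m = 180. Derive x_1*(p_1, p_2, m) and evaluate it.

x_1* = 23.4706

Let x_1' = x_1−15, x_2' = x_2−5. MRS = (2/3)·x_2'/x_1' = p_1/p_2.
After buying the subsistence bundle (15, 5), a share 0.4 of the remaining income goes to x_1: x_1* = 15 + 0.4·(m − 15p_1 − 5p_2)/p_1.
Discretionary income = 180 − 15·4.25 − 5·5.25 = 90; x_1* = 15 + 0.4·90/4.25 = 23.4706.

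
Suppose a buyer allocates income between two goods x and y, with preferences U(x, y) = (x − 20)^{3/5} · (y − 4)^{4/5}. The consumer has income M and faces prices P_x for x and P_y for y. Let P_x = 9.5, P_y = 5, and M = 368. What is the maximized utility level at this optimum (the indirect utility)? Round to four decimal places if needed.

This is Cobb-Douglas in (x−20, y−4): tangency gives 0.6·P_y·(y−4) = 0.8·P_x·(x−20).
Substituting into the budget: x* = 20 + 3/7·(M − 20·P_x − 4·P_y)/P_x, and y* = 4 + 4/7·(…)/P_y.
Discretionary income = 368 − 20·9.5 − 4·5 = 158; x* = 20 + 3/7·158/9.5 = 27.1278; y* = 4 + 4/7·158/5 = 22.0571.
Utility at the optimum: U(27.1278, 22.0571) = 32.8922.

V = 32.8922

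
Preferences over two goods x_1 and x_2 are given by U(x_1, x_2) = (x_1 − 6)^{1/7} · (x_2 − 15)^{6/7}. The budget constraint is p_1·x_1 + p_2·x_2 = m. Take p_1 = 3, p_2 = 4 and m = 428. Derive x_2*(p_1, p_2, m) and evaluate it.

x_2* = 90

Discretionary income = 428 − 6·3 − 15·4 = 350; x_2* = 15 + 6/7·350/4 = 90.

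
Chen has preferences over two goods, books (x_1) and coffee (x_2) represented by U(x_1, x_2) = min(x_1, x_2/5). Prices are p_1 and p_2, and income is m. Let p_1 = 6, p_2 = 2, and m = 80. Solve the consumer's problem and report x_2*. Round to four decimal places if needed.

x_2* = 25

Leontief preferences: the optimum is at the kink where x_1/1 = x_2/5, i.e. x_2 = 5·x_1.
Budget: p_1·x_1 + p_2·5·x_1 = m, so (p_1 + 5·p_2)·x_1 = m.
Demand: x_1*(p_1,p_2,m) = m/(p_1 + 5·p_2), x_2* = 5·m/(p_1 + 5·p_2).
Here 6 + 5·2 = 16, giving x_2* = 25.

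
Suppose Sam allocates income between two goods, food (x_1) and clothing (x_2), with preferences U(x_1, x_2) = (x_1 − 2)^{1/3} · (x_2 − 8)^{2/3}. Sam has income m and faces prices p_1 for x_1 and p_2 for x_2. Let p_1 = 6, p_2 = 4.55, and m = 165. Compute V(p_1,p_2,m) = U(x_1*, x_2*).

V = 12.3653

This is Cobb-Douglas in (x_1−2, x_2−8): tangency gives 1/3·p_2·(x_2−8) = 2/3·p_1·(x_1−2).
Substituting into the budget: x_1* = 2 + 1/3·(m − 2·p_1 − 8·p_2)/p_1, and x_2* = 8 + 2/3·(…)/p_2.
Discretionary income = 165 − 2·6 − 8·4.55 = 116.6; x_1* = 2 + 1/3·116.6/6 = 8.4778; x_2* = 8 + 2/3·116.6/4.55 = 25.0842.
Utility at the optimum: U(8.4778, 25.0842) = 12.3653.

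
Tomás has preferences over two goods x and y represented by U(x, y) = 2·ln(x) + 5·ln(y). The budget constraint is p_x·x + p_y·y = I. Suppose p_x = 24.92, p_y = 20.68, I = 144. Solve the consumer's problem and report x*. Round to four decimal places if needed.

Tangency: MRS = (2/5)·y/x = p_x/p_y.
So 2·p_y·y = 5·p_x·x; combined with the budget, a share 2/7 of income goes to x.
Demand: x*(p_x,p_y,I) = 2/7·I/p_x and y* = 5/7·I/p_y.
At p_x=24.92, p_y=20.68, I=144: x* = 2/7·144/24.92 = 1.651.

x* = 1.651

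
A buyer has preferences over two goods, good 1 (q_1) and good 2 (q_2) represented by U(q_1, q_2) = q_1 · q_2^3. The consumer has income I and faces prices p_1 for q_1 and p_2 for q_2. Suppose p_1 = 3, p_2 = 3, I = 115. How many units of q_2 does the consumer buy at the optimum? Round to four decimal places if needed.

MU_q_1/MU_q_2 = (q_2)/(3·q_1); tangency sets this equal to p_1/p_2.
Rearranging, p_2·q_2 = 3·p_1·q_1. Substituting into the budget gives p_1·q_1·(1 + 3) = I.
Demand: q_1*(p_1,p_2,I) = 0.25·I/p_1 and q_2* = 0.75·I/p_2.
At p_1=3, p_2=3, I=115: q_2* = 0.75·115/3 = 28.75.

q_2* = 28.75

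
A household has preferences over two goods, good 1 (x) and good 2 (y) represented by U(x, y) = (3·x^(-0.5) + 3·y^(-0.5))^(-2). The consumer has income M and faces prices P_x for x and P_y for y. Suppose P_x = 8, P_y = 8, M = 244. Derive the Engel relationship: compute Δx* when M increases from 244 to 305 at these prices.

Δx* = 3.8125

MRS = MU_x/MU_y = (y/x)^(1.5). Set equal to P_x/P_y.
Hence y/x = (P_x/P_y)^(1/(1.5)), i.e. raised to the 2/3 power.
With the ratio pinned down, the budget gives x* = M/(P_x + P_y·(y/x)) and y* = (y/x)·x*.
Numerically y/x = 1, so x* = 244/(8 + 8·1) = 15.25.
At M' = 305: x* = 19.0625. Change: 19.0625 − 15.25 = 3.8125.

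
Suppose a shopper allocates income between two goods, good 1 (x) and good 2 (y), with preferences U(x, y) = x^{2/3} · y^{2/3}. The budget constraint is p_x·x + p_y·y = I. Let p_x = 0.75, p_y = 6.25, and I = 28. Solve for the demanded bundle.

x* = 18.6667, y* = 2.24

MU_x/MU_y = (2/3·y)/(2/3·x); tangency sets this equal to p_x/p_y.
Rearranging, p_y·y = p_x·x. Substituting into the budget gives p_x·x·(1 + 1) = I.
Demand: x*(p_x,p_y,I) = 0.5·I/p_x and y* = 0.5·I/p_y.
At p_x=0.75, p_y=6.25, I=28: x* = 0.5·28/0.75 = 18.6667, y* = 2.24.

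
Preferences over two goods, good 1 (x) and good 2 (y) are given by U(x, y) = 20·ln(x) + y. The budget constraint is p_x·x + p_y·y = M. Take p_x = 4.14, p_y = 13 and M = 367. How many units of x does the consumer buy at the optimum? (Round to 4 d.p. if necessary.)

x* = 62.8019

Set MRS = p_x/p_y: (20/x)/1 = p_x/p_y.
So x*(p_x,p_y) = 20·p_y/p_x, independent of income; and y* = (M − 20·p_y)/p_y.
At the given prices: x* = 20·13/4.14 = 62.8019.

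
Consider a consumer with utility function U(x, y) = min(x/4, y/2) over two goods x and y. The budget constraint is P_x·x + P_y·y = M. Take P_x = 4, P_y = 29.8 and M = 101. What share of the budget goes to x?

With perfect complements, no substitution: consume in ratio x:y = 4:2.
Budget: P_x·x + P_y·(1/2)·x = M, so (4·P_x + 2·P_y)·x = 4·M.
Demand: x*(P_x,P_y,M) = 4·M/(4·P_x + 2·P_y), y* = 2·M/(4·P_x + 2·P_y).
Here 4·4 + 2·29.8 = 75.6, giving x* = 5.3439 and y* = 2.672.
Expenditure on x: 4·5.3439 = 21.3757; share = 0.2116.

share on x = 0.2116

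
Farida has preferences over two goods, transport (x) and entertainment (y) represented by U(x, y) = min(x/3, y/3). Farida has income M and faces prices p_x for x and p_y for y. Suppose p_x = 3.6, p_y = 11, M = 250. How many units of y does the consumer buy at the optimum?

y* = 17.1233

With perfect complements, no substitution: consume in ratio x:y = 3:3.
Budget: p_x·x + p_y·x = M, so (3·p_x + 3·p_y)·x = 3·M.
Demand: x*(p_x,p_y,M) = 3·M/(3·p_x + 3·p_y), y* = 3·M/(3·p_x + 3·p_y).
Here 3·3.6 + 3·11 = 43.8, giving y* = 17.1233.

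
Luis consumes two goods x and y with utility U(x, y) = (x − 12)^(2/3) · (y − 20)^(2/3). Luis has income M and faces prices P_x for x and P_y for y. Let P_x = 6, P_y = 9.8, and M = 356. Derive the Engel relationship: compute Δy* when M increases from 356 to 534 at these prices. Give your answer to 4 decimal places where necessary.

MRS = (y−20)/(x−12). Tangency with P_x/P_y gives y−20 = (P_x/P_y)·(x−12).
Substituting into the budget: x* = 12 + 0.5·(M − 12·P_x − 20·P_y)/P_x, and y* = 20 + 0.5·(…)/P_y.
Discretionary income = 356 − 12·6 − 20·9.8 = 88; y* = 20 + 0.5·88/9.8 = 24.4898.
At M' = 534: y* = 33.5714. Change: 33.5714 − 24.4898 = 9.0816.

Δy* = 9.0816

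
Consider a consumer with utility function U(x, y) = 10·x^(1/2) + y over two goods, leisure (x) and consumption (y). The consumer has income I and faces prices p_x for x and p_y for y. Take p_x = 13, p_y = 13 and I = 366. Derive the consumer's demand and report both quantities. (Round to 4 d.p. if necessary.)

Utility is quasi-linear in y; the FOC for x is 5/√x = p_x/p_y.
Thus x* = (5·p_y/p_x)² — independent of I — with the rest of income spent on y.
Plugging in: x* = (5·13/13)² = 25, y* = 3.1538.

x* = 25, y* = 3.1538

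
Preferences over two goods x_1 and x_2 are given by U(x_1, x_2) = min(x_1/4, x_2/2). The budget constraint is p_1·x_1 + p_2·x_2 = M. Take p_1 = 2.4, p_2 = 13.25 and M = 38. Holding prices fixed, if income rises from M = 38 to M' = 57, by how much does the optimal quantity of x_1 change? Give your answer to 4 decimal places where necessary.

Leontief preferences: the optimum is at the kink where x_1/4 = x_2/2, i.e. x_2 = (1/2)·x_1.
Budget: p_1·x_1 + p_2·(1/2)·x_1 = M, so (4·p_1 + 2·p_2)·x_1 = 4·M.
Demand: x_1*(p_1,p_2,M) = 4·M/(4·p_1 + 2·p_2), x_2* = 2·M/(4·p_1 + 2·p_2).
Here 4·2.4 + 2·13.25 = 36.1, giving x_1* = 4.2105.
At M' = 57: x_1* = 6.3158. Change: 6.3158 − 4.2105 = 2.1053.

Δx_1* = 2.1053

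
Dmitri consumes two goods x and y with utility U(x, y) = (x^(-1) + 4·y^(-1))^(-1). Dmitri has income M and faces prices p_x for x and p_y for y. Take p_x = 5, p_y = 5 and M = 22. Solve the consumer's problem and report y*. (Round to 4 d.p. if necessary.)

y* = 2.9333

From the CES first-order condition, (1/4)·(y/x)^(2) = p_x/p_y.
Hence y/x = (4·p_x/p_y)^(1/(2)), i.e. raised to the 0.5 power.
Substitute y = (y/x)·x into the budget: x* = M/(p_x + p_y·(y/x)).
Numerically y/x = 2, so x* = 22/(5 + 5·2) = 1.4667 and y* = 2·1.4667 = 2.9333.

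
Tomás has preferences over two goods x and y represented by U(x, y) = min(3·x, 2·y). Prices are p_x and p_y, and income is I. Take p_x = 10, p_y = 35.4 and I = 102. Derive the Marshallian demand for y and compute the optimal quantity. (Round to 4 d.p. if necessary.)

With perfect complements, no substitution: consume in ratio x:y = 2:3.
Budget: p_x·x + p_y·(3/2)·x = I, so (2·p_x + 3·p_y)·x = 2·I.
Demand: x*(p_x,p_y,I) = 2·I/(2·p_x + 3·p_y), y* = 3·I/(2·p_x + 3·p_y).
Here 2·10 + 3·35.4 = 126.2, giving y* = 2.4247.

y* = 2.4247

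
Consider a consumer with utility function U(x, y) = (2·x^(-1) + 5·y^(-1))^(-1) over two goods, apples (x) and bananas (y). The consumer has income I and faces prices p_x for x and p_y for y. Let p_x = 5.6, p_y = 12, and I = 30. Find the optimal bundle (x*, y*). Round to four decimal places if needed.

From the CES first-order condition, (2/5)·(y/x)^(2) = p_x/p_y.
Hence y/x = ((5/2)·p_x/p_y)^(1/(2)), i.e. raised to the 0.5 power.
With the ratio pinned down, the budget gives x* = I/(p_x + p_y·(y/x)) and y* = (y/x)·x*.
Numerically y/x = 1.080123, so x* = 30/(5.6 + 12·1.080123) = 1.6163 and y* = 1.080123·1.6163 = 1.7457.

x* = 1.6163, y* = 1.7457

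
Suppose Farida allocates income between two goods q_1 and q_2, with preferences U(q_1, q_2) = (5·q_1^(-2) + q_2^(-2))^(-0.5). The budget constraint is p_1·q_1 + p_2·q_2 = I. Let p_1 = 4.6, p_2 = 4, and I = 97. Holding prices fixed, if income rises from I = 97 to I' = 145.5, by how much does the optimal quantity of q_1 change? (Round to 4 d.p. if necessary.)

MU_q_1 ∝ 5·q_1^(-3), MU_q_2 ∝ q_2^(-3), so MRS = 5·(q_2/q_1)^(3) = p_1/p_2.
Solve for the ratio: q_2/q_1 = [(1/5)·p_1/p_2]^(1/3).
Substitute q_2 = (q_2/q_1)·q_1 into the budget: q_1* = I/(p_1 + p_2·(q_2/q_1)).
Numerically q_2/q_1 = 0.612693, so q_1* = 97/(4.6 + 4·0.612693) = 13.7574.
At I' = 145.5: q_1* = 20.636. Change: 20.636 − 13.7574 = 6.8787.

Δq_1* = 6.8787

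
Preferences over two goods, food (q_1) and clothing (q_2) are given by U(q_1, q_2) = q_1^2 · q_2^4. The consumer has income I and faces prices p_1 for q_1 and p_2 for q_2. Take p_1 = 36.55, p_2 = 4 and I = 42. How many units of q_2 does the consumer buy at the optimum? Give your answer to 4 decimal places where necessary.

Tangency: MRS = (1/2)·q_2/q_1 = p_1/p_2.
So 2·p_2·q_2 = 4·p_1·q_1; combined with the budget, a share 1/3 of income goes to q_1.
Demand: q_1*(p_1,p_2,I) = 1/3·I/p_1 and q_2* = 2/3·I/p_2.
At p_1=36.55, p_2=4, I=42: q_2* = 2/3·42/4 = 7.

q_2* = 7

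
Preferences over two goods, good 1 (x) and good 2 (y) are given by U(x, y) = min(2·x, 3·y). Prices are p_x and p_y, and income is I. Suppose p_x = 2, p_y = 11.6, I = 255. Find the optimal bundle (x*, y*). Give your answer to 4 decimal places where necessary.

x* = 26.1986, y* = 17.4658

With perfect complements, no substitution: consume in ratio x:y = 3:2.
Budget: p_x·x + p_y·(2/3)·x = I, so (3·p_x + 2·p_y)·x = 3·I.
Demand: x*(p_x,p_y,I) = 3·I/(3·p_x + 2·p_y), y* = 2·I/(3·p_x + 2·p_y).
Here 3·2 + 2·11.6 = 29.2, giving x* = 26.1986 and y* = 17.4658.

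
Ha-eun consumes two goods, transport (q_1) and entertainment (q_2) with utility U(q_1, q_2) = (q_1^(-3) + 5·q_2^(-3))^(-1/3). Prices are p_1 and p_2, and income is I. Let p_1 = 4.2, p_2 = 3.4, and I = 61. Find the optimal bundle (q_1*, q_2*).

q_1* = 6.3808, q_2* = 10.0591

From the CES first-order condition, (1/5)·(q_2/q_1)^(4) = p_1/p_2.
Hence q_2/q_1 = (5·p_1/p_2)^(1/(4)), i.e. raised to the 0.25 power.
With the ratio pinned down, the budget gives q_1* = I/(p_1 + p_2·(q_2/q_1)) and q_2* = (q_2/q_1)·q_1*.
Numerically q_2/q_1 = 1.576468, so q_1* = 61/(4.2 + 3.4·1.576468) = 6.3808 and q_2* = 1.576468·6.3808 = 10.0591.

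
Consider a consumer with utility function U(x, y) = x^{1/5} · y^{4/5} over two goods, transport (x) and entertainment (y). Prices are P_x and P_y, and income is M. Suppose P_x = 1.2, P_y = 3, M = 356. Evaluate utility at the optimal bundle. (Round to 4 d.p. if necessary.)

V = 86.4161

The MRS is (1/4)·y/x. Set MRS = P_x/P_y.
Rearranging, P_y·y = 4·P_x·x. Substituting into the budget gives P_x·x·(1 + 4) = M.
Demand: x*(P_x,P_y,M) = 0.2·M/P_x and y* = 0.8·M/P_y.
At P_x=1.2, P_y=3, M=356: x* = 0.2·356/1.2 = 59.3333, y* = 94.9333.
Utility at the optimum: U(59.3333, 94.9333) = 86.4161.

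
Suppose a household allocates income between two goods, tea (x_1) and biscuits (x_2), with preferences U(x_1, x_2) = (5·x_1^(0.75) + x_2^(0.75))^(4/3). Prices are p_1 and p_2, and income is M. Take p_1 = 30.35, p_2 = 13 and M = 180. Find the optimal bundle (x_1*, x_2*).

From the CES first-order condition, 5·(x_2/x_1)^(0.25) = p_1/p_2.
Solve for the ratio: x_2/x_1 = [(1/5)·p_1/p_2]^(4).
Substitute x_2 = (x_2/x_1)·x_1 into the budget: x_1* = M/(p_1 + p_2·(x_2/x_1)).
Numerically x_2/x_1 = 0.047531, so x_1* = 180/(30.35 + 13·0.047531) = 5.8125 and x_2* = 0.047531·5.8125 = 0.2763.

x_1* = 5.8125, x_2* = 0.2763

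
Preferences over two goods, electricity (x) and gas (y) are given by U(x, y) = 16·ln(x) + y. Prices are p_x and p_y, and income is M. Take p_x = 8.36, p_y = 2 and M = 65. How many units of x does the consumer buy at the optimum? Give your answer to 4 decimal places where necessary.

x* = 3.8278

Set MRS = p_x/p_y: (16/x)/1 = p_x/p_y.
So x*(p_x,p_y) = 16·p_y/p_x, independent of income; and y* = (M − 16·p_y)/p_y.
At the given prices: x* = 16·2/8.36 = 3.8278.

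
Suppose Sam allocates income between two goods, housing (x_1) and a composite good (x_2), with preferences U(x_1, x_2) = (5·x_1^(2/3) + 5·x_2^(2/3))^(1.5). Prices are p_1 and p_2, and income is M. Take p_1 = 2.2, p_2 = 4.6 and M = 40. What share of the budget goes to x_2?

share on x_2 = 0.1862

MU_x_1 ∝ 5·x_1^(-1/3), MU_x_2 ∝ 5·x_2^(-1/3), so MRS = (x_2/x_1)^(1/3) = p_1/p_2.
Solve for the ratio: x_2/x_1 = [p_1/p_2]^(3).
With the ratio pinned down, the budget gives x_1* = M/(p_1 + p_2·(x_2/x_1)) and x_2* = (x_2/x_1)·x_1*.
Numerically x_2/x_1 = 0.109394, so x_1* = 40/(2.2 + 4.6·0.109394) = 14.7972 and x_2* = 0.109394·14.7972 = 1.6187.
Expenditure on x_2: 4.6·1.6187 = 7.4462; share = 0.1862.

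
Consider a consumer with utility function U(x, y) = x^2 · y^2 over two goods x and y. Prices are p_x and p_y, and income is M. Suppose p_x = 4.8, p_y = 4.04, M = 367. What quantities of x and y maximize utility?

Tangency: MRS = y/x = p_x/p_y.
Rearranging, p_y·y = p_x·x. Substituting into the budget gives p_x·x·(1 + 1) = M.
Demand: x*(p_x,p_y,M) = 0.5·M/p_x and y* = 0.5·M/p_y.
At p_x=4.8, p_y=4.04, M=367: x* = 0.5·367/4.8 = 38.2292, y* = 45.4208.

x* = 38.2292, y* = 45.4208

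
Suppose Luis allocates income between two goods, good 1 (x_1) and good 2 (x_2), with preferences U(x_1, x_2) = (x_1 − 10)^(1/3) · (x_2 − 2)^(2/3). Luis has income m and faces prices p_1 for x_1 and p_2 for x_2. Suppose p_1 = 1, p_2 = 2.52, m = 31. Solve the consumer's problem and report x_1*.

x_1* = 15.32

Let x_1' = x_1−10, x_2' = x_2−2. MRS = (1/2)·x_2'/x_1' = p_1/p_2.
After buying the subsistence bundle (10, 2), a share 1/3 of the remaining income goes to x_1: x_1* = 10 + 1/3·(m − 10p_1 − 2p_2)/p_1.
Discretionary income = 31 − 10·1 − 2·2.52 = 15.96; x_1* = 10 + 1/3·15.96/1 = 15.32.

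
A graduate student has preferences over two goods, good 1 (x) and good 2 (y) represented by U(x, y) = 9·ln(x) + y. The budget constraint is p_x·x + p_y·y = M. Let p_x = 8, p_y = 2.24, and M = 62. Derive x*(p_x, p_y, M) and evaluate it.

x* = 2.52

MU_x = 9/x, MU_y = 1. Tangency: 9/x = p_x/p_y.
So x*(p_x,p_y) = 9·p_y/p_x, independent of income; and y* = (M − 9·p_y)/p_y.
At the given prices: x* = 9·2.24/8 = 2.52.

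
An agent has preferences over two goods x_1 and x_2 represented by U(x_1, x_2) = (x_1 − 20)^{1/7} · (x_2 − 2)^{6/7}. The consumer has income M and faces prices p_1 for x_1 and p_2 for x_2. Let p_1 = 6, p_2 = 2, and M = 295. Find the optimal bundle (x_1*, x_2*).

Let x_1' = x_1−20, x_2' = x_2−2. MRS = (1/6)·x_2'/x_1' = p_1/p_2.
Substituting into the budget: x_1* = 20 + 1/7·(M − 20·p_1 − 2·p_2)/p_1, and x_2* = 2 + 6/7·(…)/p_2.
Discretionary income = 295 − 20·6 − 2·2 = 171; x_1* = 20 + 1/7·171/6 = 24.0714; x_2* = 2 + 6/7·171/2 = 75.2857.

x_1* = 24.0714, x_2* = 75.2857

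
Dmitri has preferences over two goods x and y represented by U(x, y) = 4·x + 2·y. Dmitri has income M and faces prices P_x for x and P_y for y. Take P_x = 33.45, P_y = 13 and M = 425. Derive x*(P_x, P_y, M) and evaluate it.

x* = 0

Linear utility — the consumer picks whichever good has higher MU/price: 4/33.45 = 0.1196 vs 2/13 = 0.1538.
y gives more utility per dollar, so spend all income on y: y* = M/P_y, x* = 0.
Numerically: x* = 0, y* = 32.6923.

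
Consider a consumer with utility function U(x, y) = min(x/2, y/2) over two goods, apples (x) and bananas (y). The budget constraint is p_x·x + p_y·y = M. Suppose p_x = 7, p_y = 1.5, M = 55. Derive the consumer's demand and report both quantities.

Leontief preferences: the optimum is at the kink where x/2 = y/2, i.e. y = x.
Budget: p_x·x + p_y·x = M, so (2·p_x + 2·p_y)·x = 2·M.
Demand: x*(p_x,p_y,M) = 2·M/(2·p_x + 2·p_y), y* = 2·M/(2·p_x + 2·p_y).
Here 2·7 + 2·1.5 = 17, giving x* = 6.4706 and y* = 6.4706.

x* = 6.4706, y* = 6.4706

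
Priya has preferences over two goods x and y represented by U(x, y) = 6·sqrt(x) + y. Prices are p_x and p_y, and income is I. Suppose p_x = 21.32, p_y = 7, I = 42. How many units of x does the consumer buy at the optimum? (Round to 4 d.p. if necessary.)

x* = 0.9702

Set MRS = p_x/p_y: 3·x^(−1/2) = p_x/p_y.
Solve: √x = 3·p_y/p_x, so x*(p_x,p_y) = (3·p_y/p_x)², and y* = (I − p_x·x*)/p_y.
Plugging in: x* = (3·7/21.32)² = 0.9702.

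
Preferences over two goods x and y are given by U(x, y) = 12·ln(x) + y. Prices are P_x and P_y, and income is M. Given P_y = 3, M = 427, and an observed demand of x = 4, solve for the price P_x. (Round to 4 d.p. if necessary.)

MU_x = 12/x, MU_y = 1. Tangency: 12/x = P_x/P_y.
So x*(P_x,P_y) = 12·P_y/P_x, independent of income; and y* = (M − 12·P_y)/P_y.
Set x* = 4 in the demand function and solve for P_x: P_x = 9.

P_x = 9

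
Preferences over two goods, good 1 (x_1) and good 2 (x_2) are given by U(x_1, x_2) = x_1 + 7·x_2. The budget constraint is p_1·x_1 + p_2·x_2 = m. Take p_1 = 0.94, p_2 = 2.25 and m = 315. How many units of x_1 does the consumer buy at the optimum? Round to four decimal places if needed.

Linear utility — the consumer picks whichever good has higher MU/price: 1/0.94 = 1.0638 vs 7/2.25 = 3.1111.
x_2 gives more utility per dollar, so spend all income on x_2: x_2* = m/p_2, x_1* = 0.
Numerically: x_1* = 0, x_2* = 140.

x_1* = 0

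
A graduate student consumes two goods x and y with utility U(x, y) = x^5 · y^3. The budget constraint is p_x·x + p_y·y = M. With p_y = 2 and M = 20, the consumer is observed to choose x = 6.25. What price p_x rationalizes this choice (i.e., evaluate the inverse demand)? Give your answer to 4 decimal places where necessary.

p_x = 2

The MRS is (5/3)·y/x. Set MRS = p_x/p_y.
Rearranging, p_y·y = (3/5)·p_x·x. Substituting into the budget gives p_x·x·(1 + (3/5)) = M.
Demand: x*(p_x,p_y,M) = 0.625·M/p_x and y* = 0.375·M/p_y.
Set x* = 6.25 in the demand function and solve for p_x: p_x = 2.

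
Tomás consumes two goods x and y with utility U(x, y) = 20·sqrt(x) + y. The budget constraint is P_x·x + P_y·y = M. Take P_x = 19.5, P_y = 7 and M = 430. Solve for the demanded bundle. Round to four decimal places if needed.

Set MRS = P_x/P_y: 10·x^(−1/2) = P_x/P_y.
Solve: √x = 10·P_y/P_x, so x*(P_x,P_y) = (10·P_y/P_x)², and y* = (M − P_x·x*)/P_y.
Plugging in: x* = (10·7/19.5)² = 12.8863, y* = 25.5311.

x* = 12.8863, y* = 25.5311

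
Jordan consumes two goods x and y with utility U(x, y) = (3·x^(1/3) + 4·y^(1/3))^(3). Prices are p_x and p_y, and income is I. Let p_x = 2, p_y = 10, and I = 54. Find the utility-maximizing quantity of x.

With the ratio pinned down, the budget gives x* = I/(p_x + p_y·(y/x)) and y* = (y/x)·x*.
Numerically y/x = 0.137706, so x* = 54/(2 + 10·0.137706) = 15.9902.

x* = 15.9902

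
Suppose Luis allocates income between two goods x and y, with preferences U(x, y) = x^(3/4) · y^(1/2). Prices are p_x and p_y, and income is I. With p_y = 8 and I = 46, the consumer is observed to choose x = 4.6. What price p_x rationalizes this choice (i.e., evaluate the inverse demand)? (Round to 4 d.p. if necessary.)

Tangency: MRS = (3/2)·y/x = p_x/p_y.
Rearranging, p_y·y = (2/3)·p_x·x. Substituting into the budget gives p_x·x·(1 + (2/3)) = I.
Demand: x*(p_x,p_y,I) = 0.6·I/p_x and y* = 0.4·I/p_y.
Set x* = 4.6 in the demand function and solve for p_x: p_x = 6.

p_x = 6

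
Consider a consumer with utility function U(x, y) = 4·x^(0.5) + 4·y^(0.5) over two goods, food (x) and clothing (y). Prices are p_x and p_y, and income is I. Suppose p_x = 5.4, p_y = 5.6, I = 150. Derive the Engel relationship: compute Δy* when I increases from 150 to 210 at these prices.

Δy* = 5.2597

Substitute y = (y/x)·x into the budget: x* = I/(p_x + p_y·(y/x)).
Numerically y/x = 0.929847, so x* = 150/(5.4 + 5.6·0.929847) = 14.1414 and y* = 0.929847·14.1414 = 13.1494.
At I' = 210: y* = 18.4091. Change: 18.4091 − 13.1494 = 5.2597.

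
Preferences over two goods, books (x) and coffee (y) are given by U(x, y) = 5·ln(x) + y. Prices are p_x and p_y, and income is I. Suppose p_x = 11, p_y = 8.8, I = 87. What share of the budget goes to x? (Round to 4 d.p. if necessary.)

Set MRS = p_x/p_y: (5/x)/1 = p_x/p_y.
So x*(p_x,p_y) = 5·p_y/p_x, independent of income; and y* = (I − 5·p_y)/p_y.
At the given prices: x* = 5·8.8/11 = 4, and y* = 4.8864.
Expenditure on x: 11·4 = 44; share = 0.5057.

share on x = 0.5057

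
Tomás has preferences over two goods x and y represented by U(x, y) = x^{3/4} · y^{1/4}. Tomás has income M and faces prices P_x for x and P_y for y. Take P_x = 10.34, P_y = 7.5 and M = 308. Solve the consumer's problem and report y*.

y* = 10.2667

Tangency: MRS = 3·y/x = P_x/P_y.
Rearranging, P_y·y = (1/3)·P_x·x. Substituting into the budget gives P_x·x·(1 + (1/3)) = M.
Demand: x*(P_x,P_y,M) = 0.75·M/P_x and y* = 0.25·M/P_y.
At P_x=10.34, P_y=7.5, M=308: y* = 0.25·308/7.5 = 10.2667.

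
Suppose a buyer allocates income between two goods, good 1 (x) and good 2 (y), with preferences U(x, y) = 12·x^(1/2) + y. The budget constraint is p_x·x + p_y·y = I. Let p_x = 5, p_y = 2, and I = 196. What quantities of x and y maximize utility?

Set MRS = p_x/p_y: 6·x^(−1/2) = p_x/p_y.
Solve: √x = 6·p_y/p_x, so x*(p_x,p_y) = (6·p_y/p_x)², and y* = (I − p_x·x*)/p_y.
Plugging in: x* = (6·2/5)² = 5.76, y* = 83.6.

x* = 5.76, y* = 83.6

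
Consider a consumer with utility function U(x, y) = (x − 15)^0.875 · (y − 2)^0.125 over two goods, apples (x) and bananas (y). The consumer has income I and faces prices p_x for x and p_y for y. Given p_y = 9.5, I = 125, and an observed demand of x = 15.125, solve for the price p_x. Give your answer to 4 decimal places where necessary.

p_x = 7

Let x' = x−15, y' = y−2. MRS = 7·y'/x' = p_x/p_y.
Substituting into the budget: x* = 15 + 0.875·(I − 15·p_x − 2·p_y)/p_x, and y* = 2 + 0.125·(…)/p_y.
Set x* = 15.125 in the demand function and solve for p_x: p_x = 7.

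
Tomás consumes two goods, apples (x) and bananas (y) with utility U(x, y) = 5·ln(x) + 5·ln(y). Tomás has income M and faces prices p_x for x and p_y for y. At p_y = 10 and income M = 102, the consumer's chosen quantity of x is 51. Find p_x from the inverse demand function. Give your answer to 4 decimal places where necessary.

MU_x/MU_y = (5·y)/(5·x); tangency sets this equal to p_x/p_y.
Rearranging, p_y·y = p_x·x. Substituting into the budget gives p_x·x·(1 + 1) = M.
Demand: x*(p_x,p_y,M) = 0.5·M/p_x and y* = 0.5·M/p_y.
Set x* = 51 in the demand function and solve for p_x: p_x = 1.

p_x = 1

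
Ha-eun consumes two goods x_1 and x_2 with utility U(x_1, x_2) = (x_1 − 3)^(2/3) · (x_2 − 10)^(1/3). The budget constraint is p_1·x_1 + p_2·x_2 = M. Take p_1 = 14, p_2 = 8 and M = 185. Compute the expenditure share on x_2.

MRS = 2·(x_2−10)/(x_1−3). Tangency with p_1/p_2 gives x_2−10 = (1/2)·(p_1/p_2)·(x_1−3).
After buying the subsistence bundle (3, 10), a share 2/3 of the remaining income goes to x_1: x_1* = 3 + 2/3·(M − 3p_1 − 10p_2)/p_1.
Discretionary income = 185 − 3·14 − 10·8 = 63; x_1* = 3 + 2/3·63/14 = 6; x_2* = 10 + 1/3·63/8 = 12.625.
Expenditure on x_2: 8·12.625 = 101; share = 0.5459.

share on x_2 = 0.5459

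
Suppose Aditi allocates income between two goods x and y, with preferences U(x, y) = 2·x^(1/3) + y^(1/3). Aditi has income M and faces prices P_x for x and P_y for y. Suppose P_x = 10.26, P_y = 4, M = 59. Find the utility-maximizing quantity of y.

MRS = MU_x/MU_y = 2·(y/x)^(2/3). Set equal to P_x/P_y.
Hence y/x = ((1/2)·P_x/P_y)^(1/(2/3)), i.e. raised to the 1.5 power.
Substitute y = (y/x)·x into the budget: x* = M/(P_x + P_y·(y/x)).
Numerically y/x = 1.452399, so x* = 59/(10.26 + 4·1.452399) = 3.6715 and y* = 1.452399·3.6715 = 5.3325.

y* = 5.3325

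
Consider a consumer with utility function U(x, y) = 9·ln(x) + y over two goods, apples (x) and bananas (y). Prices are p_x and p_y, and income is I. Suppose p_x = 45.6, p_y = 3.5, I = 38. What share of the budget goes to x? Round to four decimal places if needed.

share on x = 0.8289

MU_x = 9/x, MU_y = 1. Tangency: 9/x = p_x/p_y.
So x*(p_x,p_y) = 9·p_y/p_x, independent of income; and y* = (I − 9·p_y)/p_y.
At the given prices: x* = 9·3.5/45.6 = 0.6908, and y* = 1.8571.
Expenditure on x: 45.6·0.6908 = 31.5; share = 0.8289.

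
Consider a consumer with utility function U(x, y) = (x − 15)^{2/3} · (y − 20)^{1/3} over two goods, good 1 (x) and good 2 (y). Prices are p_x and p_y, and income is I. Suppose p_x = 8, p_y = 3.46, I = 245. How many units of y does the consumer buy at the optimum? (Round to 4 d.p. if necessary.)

MRS = 2·(y−20)/(x−15). Tangency with p_x/p_y gives y−20 = (1/2)·(p_x/p_y)·(x−15).
Substituting into the budget: x* = 15 + 2/3·(I − 15·p_x − 20·p_y)/p_x, and y* = 20 + 1/3·(…)/p_y.
Discretionary income = 245 − 15·8 − 20·3.46 = 55.8; y* = 20 + 1/3·55.8/3.46 = 25.3757.

y* = 25.3757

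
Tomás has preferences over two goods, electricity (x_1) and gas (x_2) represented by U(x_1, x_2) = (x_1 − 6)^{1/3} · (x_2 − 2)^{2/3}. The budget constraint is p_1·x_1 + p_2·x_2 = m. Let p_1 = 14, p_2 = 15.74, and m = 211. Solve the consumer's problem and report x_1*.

MRS = (1/2)·(x_2−2)/(x_1−6). Tangency with p_1/p_2 gives x_2−2 = 2·(p_1/p_2)·(x_1−6).
Substituting into the budget: x_1* = 6 + 1/3·(m − 6·p_1 − 2·p_2)/p_1, and x_2* = 2 + 2/3·(…)/p_2.
Discretionary income = 211 − 6·14 − 2·15.74 = 95.52; x_1* = 6 + 1/3·95.52/14 = 8.2743.

x_1* = 8.2743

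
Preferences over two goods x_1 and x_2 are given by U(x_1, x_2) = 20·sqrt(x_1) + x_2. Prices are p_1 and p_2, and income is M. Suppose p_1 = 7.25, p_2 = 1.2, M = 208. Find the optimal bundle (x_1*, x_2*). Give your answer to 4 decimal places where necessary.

x_1* = 2.7396, x_2* = 156.7816

Utility is quasi-linear in x_2; the FOC for x_1 is 10/√x_1 = p_1/p_2.
Solve: √x_1 = 10·p_2/p_1, so x_1*(p_1,p_2) = (10·p_2/p_1)², and x_2* = (M − p_1·x_1*)/p_2.
Plugging in: x_1* = (10·1.2/7.25)² = 2.7396, x_2* = 156.7816.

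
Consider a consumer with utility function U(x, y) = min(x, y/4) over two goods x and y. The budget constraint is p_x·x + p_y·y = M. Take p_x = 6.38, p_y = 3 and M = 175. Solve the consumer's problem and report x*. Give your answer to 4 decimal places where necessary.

x* = 9.5212

Leontief preferences: the optimum is at the kink where x/1 = y/4, i.e. y = 4·x.
Budget: p_x·x + p_y·4·x = M, so (p_x + 4·p_y)·x = M.
Demand: x*(p_x,p_y,M) = M/(p_x + 4·p_y), y* = 4·M/(p_x + 4·p_y).
Here 6.38 + 4·3 = 18.38, giving x* = 9.5212.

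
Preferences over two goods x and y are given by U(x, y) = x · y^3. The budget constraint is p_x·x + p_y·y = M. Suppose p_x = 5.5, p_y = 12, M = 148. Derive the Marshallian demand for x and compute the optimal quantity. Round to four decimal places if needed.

x* = 6.7273

The MRS is (1/3)·y/x. Set MRS = p_x/p_y.
Rearranging, p_y·y = 3·p_x·x. Substituting into the budget gives p_x·x·(1 + 3) = M.
Demand: x*(p_x,p_y,M) = 0.25·M/p_x and y* = 0.75·M/p_y.
At p_x=5.5, p_y=12, M=148: x* = 0.25·148/5.5 = 6.7273.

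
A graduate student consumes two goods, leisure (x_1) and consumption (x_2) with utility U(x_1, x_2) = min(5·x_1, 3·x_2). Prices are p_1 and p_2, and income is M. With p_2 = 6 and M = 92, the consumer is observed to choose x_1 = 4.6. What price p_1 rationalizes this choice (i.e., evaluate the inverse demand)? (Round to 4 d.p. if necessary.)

p_1 = 10

Leontief preferences: the optimum is at the kink where x_1/3 = x_2/5, i.e. x_2 = (5/3)·x_1.
Budget: p_1·x_1 + p_2·(5/3)·x_1 = M, so (3·p_1 + 5·p_2)·x_1 = 3·M.
Demand: x_1*(p_1,p_2,M) = 3·M/(3·p_1 + 5·p_2), x_2* = 5·M/(3·p_1 + 5·p_2).
Set x_1* = 4.6 in the demand function and solve for p_1: p_1 = 10.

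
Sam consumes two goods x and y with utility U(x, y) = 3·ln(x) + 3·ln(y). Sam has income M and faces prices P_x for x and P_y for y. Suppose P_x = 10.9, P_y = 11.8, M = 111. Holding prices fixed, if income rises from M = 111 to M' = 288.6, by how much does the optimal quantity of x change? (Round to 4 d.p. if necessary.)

MU_x/MU_y = (3·y)/(3·x); tangency sets this equal to P_x/P_y.
So 3·P_y·y = 3·P_x·x; combined with the budget, a share 0.5 of income goes to x.
Demand: x*(P_x,P_y,M) = 0.5·M/P_x and y* = 0.5·M/P_y.
At P_x=10.9, P_y=11.8, M=111: x* = 0.5·111/10.9 = 5.0917.
At M' = 288.6: x* = 13.2385. Change: 13.2385 − 5.0917 = 8.1468.

Δx* = 8.1468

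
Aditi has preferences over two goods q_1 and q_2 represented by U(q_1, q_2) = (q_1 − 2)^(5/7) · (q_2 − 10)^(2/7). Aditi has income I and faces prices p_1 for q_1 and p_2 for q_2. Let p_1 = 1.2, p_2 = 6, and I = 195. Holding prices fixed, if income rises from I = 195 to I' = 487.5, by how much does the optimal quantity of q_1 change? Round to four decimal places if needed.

Δq_1* = 174.1071

Let q_1' = q_1−2, q_2' = q_2−10. MRS = (5/2)·q_2'/q_1' = p_1/p_2.
After buying the subsistence bundle (2, 10), a share 5/7 of the remaining income goes to q_1: q_1* = 2 + 5/7·(I − 2p_1 − 10p_2)/p_1.
Discretionary income = 195 − 2·1.2 − 10·6 = 132.6; q_1* = 2 + 5/7·132.6/1.2 = 80.9286.
At I' = 487.5: q_1* = 255.0357. Change: 255.0357 − 80.9286 = 174.1071.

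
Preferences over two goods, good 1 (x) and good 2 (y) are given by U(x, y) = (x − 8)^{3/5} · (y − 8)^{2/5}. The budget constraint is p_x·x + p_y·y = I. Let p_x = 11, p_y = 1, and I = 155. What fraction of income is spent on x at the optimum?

share on x = 0.7961

Discretionary income = 155 − 8·11 − 8·1 = 59; x* = 8 + 0.6·59/11 = 11.2182; y* = 8 + 0.4·59/1 = 31.6.
Expenditure on x: 11·11.2182 = 123.4; share = 0.7961.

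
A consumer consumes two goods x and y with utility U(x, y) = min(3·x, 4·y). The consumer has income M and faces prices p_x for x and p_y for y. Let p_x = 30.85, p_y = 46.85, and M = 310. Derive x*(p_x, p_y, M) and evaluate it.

Leontief preferences: the optimum is at the kink where x/4 = y/3, i.e. y = (3/4)·x.
Budget: p_x·x + p_y·(3/4)·x = M, so (4·p_x + 3·p_y)·x = 4·M.
Demand: x*(p_x,p_y,M) = 4·M/(4·p_x + 3·p_y), y* = 3·M/(4·p_x + 3·p_y).
Here 4·30.85 + 3·46.85 = 263.95, giving x* = 4.6979.

x* = 4.6979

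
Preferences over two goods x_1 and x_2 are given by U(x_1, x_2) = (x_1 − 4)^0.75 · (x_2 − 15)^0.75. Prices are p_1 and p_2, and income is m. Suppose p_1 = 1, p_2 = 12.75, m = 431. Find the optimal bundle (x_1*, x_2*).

This is Cobb-Douglas in (x_1−4, x_2−15): tangency gives 0.75·p_2·(x_2−15) = 0.75·p_1·(x_1−4).
After buying the subsistence bundle (4, 15), a share 0.5 of the remaining income goes to x_1: x_1* = 4 + 0.5·(m − 4p_1 − 15p_2)/p_1.
Discretionary income = 431 − 4·1 − 15·12.75 = 235.75; x_1* = 4 + 0.5·235.75/1 = 121.875; x_2* = 15 + 0.5·235.75/12.75 = 24.2451.

x_1* = 121.875, x_2* = 24.2451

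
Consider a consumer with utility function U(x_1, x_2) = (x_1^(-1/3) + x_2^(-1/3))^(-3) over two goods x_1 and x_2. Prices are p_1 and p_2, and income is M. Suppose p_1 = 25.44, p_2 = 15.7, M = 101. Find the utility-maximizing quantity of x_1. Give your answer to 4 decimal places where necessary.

MU_x_1 ∝ x_1^(-4/3), MU_x_2 ∝ x_2^(-4/3), so MRS = (x_2/x_1)^(4/3) = p_1/p_2.
Hence x_2/x_1 = (p_1/p_2)^(1/(4/3)), i.e. raised to the 0.75 power.
Substitute x_2 = (x_2/x_1)·x_1 into the budget: x_1* = M/(p_1 + p_2·(x_2/x_1)).
Numerically x_2/x_1 = 1.436194, so x_1* = 101/(25.44 + 15.7·1.436194) = 2.1047.

x_1* = 2.1047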